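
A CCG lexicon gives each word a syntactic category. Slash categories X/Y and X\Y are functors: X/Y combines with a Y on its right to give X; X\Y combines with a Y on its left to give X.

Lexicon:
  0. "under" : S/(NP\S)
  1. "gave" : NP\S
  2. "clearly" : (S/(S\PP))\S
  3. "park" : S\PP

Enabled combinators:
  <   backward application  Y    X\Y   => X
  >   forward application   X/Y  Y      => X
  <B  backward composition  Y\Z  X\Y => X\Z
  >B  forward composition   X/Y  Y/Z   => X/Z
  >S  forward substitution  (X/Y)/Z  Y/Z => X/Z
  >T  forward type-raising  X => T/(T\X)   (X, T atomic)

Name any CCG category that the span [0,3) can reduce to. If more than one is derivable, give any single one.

[0,4] S   >
  [0,3] S/(S\PP)   <
    [0,2] S   >
      [0,1] "under" : S/(NP\S)
      [1,2] "gave" : NP\S
    [2,3] "clearly" : (S/(S\PP))\S
  [3,4] "park" : S\PP

S/(S\PP)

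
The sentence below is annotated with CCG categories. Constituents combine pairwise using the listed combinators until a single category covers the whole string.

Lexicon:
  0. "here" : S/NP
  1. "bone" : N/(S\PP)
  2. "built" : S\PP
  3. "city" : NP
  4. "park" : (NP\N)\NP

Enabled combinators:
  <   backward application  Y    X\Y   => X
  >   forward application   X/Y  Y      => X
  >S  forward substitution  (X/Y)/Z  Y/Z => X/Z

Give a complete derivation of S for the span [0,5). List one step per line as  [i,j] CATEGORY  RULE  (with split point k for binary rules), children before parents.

[0,1] S/NP  lex  "here"
[1,2] N/(S\PP)  lex  "bone"
[2,3] S\PP  lex  "built"
[1,3] N  >  k=2
[3,4] NP  lex  "city"
[4,5] (NP\N)\NP  lex  "park"
[3,5] NP\N  <  k=4
[1,5] NP  <  k=3
[0,5] S  >  k=1

[0,5] S   >
  [0,1] "here" : S/NP
  [1,5] NP   <
    [1,3] N   >
      [1,2] "bone" : N/(S\PP)
      [2,3] "built" : S\PP
    [3,5] NP\N   <
      [3,4] "city" : NP
      [4,5] "park" : (NP\N)\NP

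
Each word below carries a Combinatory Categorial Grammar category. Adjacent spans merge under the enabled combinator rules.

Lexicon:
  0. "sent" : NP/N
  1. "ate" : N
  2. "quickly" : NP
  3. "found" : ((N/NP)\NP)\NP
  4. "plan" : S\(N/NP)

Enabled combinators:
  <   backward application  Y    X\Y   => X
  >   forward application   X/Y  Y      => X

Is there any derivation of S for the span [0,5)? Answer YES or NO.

YES

[0,5] S   <
  [0,4] N/NP   <
    [0,2] NP   >
      [0,1] "sent" : NP/N
      [1,2] "ate" : N
    [2,4] (N/NP)\NP   <
      [2,3] "quickly" : NP
      [3,4] "found" : ((N/NP)\NP)\NP
  [4,5] "plan" : S\(N/NP)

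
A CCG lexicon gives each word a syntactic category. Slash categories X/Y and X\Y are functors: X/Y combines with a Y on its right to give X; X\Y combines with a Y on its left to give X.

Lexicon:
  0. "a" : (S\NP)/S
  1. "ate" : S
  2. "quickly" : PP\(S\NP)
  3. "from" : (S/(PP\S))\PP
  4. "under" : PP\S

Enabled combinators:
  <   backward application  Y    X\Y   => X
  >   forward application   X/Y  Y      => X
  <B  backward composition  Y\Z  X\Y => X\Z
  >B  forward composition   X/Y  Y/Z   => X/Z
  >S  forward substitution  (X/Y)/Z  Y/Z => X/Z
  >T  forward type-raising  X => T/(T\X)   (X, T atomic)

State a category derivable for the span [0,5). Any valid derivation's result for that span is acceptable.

S

[0,5] S   >
  [0,4] S/(PP\S)   <
    [0,3] PP   <
      [0,2] S\NP   >
        [0,1] "a" : (S\NP)/S
        [1,2] "ate" : S
      [2,3] "quickly" : PP\(S\NP)
    [3,4] "from" : (S/(PP\S))\PP
  [4,5] "under" : PP\S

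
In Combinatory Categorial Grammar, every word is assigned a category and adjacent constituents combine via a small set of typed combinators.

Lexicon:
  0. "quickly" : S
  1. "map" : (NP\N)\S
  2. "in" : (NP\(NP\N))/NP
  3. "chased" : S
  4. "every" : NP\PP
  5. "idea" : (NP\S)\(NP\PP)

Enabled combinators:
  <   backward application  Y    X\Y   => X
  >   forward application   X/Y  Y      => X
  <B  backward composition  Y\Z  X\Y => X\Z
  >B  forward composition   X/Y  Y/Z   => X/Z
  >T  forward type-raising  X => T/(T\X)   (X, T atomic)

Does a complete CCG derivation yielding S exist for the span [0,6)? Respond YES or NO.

NO

S (NP\N)\S (NP\(NP\N))/NP S NP\PP (NP\S)\(NP\PP)
CKY chart[0,6] = {N/(N\NP), NP, NP/(NP\NP), PP/(PP\NP), S/(S\NP)}; S ∉ chart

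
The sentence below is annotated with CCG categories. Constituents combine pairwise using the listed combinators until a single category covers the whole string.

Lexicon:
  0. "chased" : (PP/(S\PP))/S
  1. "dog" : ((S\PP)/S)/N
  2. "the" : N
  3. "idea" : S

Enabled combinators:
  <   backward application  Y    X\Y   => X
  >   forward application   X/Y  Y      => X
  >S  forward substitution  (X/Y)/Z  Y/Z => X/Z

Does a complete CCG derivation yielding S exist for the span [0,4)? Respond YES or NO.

(PP/(S\PP))/S ((S\PP)/S)/N N S
CKY chart[0,4] = {PP}; S ∉ chart

NO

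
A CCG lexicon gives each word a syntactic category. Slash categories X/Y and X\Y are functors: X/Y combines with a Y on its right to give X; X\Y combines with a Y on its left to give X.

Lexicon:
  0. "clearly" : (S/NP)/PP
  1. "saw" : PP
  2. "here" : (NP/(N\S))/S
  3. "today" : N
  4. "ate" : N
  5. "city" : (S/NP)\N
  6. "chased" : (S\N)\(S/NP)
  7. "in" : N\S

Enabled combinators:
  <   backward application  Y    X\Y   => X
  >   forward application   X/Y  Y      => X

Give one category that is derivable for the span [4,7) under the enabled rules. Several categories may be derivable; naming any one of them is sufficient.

[0,8] S   >
  [0,2] S/NP   >
    [0,1] "clearly" : (S/NP)/PP
    [1,2] "saw" : PP
  [2,8] NP   >
    [2,7] NP/(N\S)   >
      [2,3] "here" : (NP/(N\S))/S
      [3,7] S   <
        [3,4] "today" : N
        [4,7] S\N   <
          [4,6] S/NP   <
            [4,5] "ate" : N
            [5,6] "city" : (S/NP)\N
          [6,7] "chased" : (S\N)\(S/NP)
    [7,8] "in" : N\S

S\N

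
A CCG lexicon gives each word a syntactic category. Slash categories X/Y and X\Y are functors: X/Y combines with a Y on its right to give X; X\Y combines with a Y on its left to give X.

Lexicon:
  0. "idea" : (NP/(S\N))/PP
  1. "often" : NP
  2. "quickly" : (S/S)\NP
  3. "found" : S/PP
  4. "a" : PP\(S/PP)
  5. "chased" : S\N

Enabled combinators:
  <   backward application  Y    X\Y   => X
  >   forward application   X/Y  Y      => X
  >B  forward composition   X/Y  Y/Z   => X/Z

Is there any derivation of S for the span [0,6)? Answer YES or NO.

NO

(NP/(S\N))/PP NP (S/S)\NP S/PP PP\(S/PP) S\N
CKY chart[0,6] = {NP}; S ∉ chart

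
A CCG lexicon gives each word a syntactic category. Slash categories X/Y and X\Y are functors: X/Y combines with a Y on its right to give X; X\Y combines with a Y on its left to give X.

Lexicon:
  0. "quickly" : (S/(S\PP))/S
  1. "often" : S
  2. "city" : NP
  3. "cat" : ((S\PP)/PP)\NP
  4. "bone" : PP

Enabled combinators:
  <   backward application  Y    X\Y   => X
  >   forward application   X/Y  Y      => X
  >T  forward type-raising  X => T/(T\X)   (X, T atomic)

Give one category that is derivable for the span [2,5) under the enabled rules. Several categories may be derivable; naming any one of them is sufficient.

[0,5] S   >
  [0,2] S/(S\PP)   >
    [0,1] "quickly" : (S/(S\PP))/S
    [1,2] "often" : S
  [2,5] S\PP   >
    [2,4] (S\PP)/PP   <
      [2,3] "city" : NP
      [3,4] "cat" : ((S\PP)/PP)\NP
    [4,5] "bone" : PP

S\PP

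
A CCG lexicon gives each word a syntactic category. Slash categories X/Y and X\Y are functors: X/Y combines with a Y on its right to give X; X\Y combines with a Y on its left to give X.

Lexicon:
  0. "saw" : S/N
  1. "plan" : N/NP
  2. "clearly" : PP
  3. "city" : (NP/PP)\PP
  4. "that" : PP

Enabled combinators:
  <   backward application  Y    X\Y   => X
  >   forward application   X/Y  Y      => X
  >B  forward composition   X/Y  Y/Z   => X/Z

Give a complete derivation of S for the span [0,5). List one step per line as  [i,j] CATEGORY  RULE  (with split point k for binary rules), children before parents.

[0,1] S/N  lex  "saw"
[1,2] N/NP  lex  "plan"
[2,3] PP  lex  "clearly"
[3,4] (NP/PP)\PP  lex  "city"
[2,4] NP/PP  <  k=3
[4,5] PP  lex  "that"
[2,5] NP  >  k=4
[1,5] N  >  k=2
[0,5] S  >  k=1

[0,5] S   >
  [0,1] "saw" : S/N
  [1,5] N   >
    [1,2] "plan" : N/NP
    [2,5] NP   >
      [2,4] NP/PP   <
        [2,3] "clearly" : PP
        [3,4] "city" : (NP/PP)\PP
      [4,5] "that" : PP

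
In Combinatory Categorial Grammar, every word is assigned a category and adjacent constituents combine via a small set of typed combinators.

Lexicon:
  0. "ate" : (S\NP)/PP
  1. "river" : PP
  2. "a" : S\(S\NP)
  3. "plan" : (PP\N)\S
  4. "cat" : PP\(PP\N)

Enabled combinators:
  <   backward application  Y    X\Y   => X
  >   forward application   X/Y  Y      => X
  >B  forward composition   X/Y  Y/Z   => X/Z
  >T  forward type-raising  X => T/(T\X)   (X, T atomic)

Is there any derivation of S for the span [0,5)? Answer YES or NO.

NO

(S\NP)/PP PP S\(S\NP) (PP\N)\S PP\(PP\N)
CKY chart[0,5] = {N/(N\PP), NP/(NP\PP), PP, PP/(PP\PP), S/(S\PP)}; S ∉ chart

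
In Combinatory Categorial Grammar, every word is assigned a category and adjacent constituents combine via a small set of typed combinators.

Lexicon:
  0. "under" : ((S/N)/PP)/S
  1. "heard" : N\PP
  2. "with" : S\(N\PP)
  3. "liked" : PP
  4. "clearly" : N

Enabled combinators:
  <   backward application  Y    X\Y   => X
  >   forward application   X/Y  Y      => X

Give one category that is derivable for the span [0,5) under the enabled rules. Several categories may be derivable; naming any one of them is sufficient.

S

[0,5] S   >
  [0,4] S/N   >
    [0,3] (S/N)/PP   >
      [0,1] "under" : ((S/N)/PP)/S
      [1,3] S   <
        [1,2] "heard" : N\PP
        [2,3] "with" : S\(N\PP)
    [3,4] "liked" : PP
  [4,5] "clearly" : N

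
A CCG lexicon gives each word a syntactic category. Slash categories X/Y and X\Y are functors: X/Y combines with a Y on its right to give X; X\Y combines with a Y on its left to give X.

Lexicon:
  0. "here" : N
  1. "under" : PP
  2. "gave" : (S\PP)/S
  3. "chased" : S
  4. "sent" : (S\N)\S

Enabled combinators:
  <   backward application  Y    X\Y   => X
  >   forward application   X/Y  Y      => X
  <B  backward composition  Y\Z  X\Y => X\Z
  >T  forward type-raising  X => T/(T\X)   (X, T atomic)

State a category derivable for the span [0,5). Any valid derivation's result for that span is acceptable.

[0,5] S   <
  [0,1] "here" : N
  [1,5] S\N   <
    [1,4] S   >
      [1,2] S/(S\PP)   >T
        [1,2] "under" : PP
      [2,4] S\PP   >
        [2,3] "gave" : (S\PP)/S
        [3,4] "chased" : S
    [4,5] "sent" : (S\N)\S

S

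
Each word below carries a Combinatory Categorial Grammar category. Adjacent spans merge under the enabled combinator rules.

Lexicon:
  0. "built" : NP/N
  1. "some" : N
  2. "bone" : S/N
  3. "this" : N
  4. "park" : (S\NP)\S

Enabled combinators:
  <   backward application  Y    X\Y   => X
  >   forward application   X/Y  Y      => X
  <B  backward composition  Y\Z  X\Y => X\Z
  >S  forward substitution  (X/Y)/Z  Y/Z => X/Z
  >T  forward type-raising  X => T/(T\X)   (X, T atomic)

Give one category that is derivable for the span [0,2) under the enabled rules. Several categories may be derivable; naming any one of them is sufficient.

[0,5] S   <
  [0,2] NP   >
    [0,1] "built" : NP/N
    [1,2] "some" : N
  [2,5] S\NP   <
    [2,4] S   >
      [2,3] "bone" : S/N
      [3,4] "this" : N
    [4,5] "park" : (S\NP)\S

NP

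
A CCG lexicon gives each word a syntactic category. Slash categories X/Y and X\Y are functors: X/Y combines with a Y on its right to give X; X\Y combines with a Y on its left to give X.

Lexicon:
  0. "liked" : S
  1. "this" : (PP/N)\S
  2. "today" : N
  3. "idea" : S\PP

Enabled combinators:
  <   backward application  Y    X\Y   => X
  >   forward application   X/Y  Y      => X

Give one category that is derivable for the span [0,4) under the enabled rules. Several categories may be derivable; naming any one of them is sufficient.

[0,4] S   <
  [0,3] PP   >
    [0,2] PP/N   <
      [0,1] "liked" : S
      [1,2] "this" : (PP/N)\S
    [2,3] "today" : N
  [3,4] "idea" : S\PP

S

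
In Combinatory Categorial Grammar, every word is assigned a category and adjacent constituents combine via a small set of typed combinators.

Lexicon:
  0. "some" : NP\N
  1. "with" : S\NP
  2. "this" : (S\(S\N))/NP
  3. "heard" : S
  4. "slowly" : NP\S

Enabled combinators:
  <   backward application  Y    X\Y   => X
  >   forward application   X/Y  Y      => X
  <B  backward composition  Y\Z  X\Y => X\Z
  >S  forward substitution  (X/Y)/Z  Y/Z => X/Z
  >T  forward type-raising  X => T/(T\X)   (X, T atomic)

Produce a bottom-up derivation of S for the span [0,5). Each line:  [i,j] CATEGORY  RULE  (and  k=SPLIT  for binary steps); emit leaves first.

[0,1] NP\N  lex  "some"
[1,2] S\NP  lex  "with"
[0,2] S\N  <B  k=1
[2,3] (S\(S\N))/NP  lex  "this"
[3,4] S  lex  "heard"
[4,5] NP\S  lex  "slowly"
[3,5] NP  <  k=4
[2,5] S\(S\N)  >  k=3
[0,5] S  <  k=2

[0,5] S   <
  [0,2] S\N   <B
    [0,1] "some" : NP\N
    [1,2] "with" : S\NP
  [2,5] S\(S\N)   >
    [2,3] "this" : (S\(S\N))/NP
    [3,5] NP   <
      [3,4] "heard" : S
      [4,5] "slowly" : NP\S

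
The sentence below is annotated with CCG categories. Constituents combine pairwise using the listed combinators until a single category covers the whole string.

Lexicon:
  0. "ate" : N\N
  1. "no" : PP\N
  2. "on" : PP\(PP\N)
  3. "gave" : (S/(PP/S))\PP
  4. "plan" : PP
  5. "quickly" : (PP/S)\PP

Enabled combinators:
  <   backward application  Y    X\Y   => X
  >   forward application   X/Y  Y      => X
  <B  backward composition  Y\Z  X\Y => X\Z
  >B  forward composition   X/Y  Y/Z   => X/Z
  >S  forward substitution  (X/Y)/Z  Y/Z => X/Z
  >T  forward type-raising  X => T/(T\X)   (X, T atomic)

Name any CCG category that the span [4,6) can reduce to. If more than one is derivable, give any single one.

[0,6] S   >
  [0,4] S/(PP/S)   <
    [0,3] PP   <
      [0,2] PP\N   <B
        [0,1] "ate" : N\N
        [1,2] "no" : PP\N
      [2,3] "on" : PP\(PP\N)
    [3,4] "gave" : (S/(PP/S))\PP
  [4,6] PP/S   <
    [4,5] "plan" : PP
    [5,6] "quickly" : (PP/S)\PP

PP/S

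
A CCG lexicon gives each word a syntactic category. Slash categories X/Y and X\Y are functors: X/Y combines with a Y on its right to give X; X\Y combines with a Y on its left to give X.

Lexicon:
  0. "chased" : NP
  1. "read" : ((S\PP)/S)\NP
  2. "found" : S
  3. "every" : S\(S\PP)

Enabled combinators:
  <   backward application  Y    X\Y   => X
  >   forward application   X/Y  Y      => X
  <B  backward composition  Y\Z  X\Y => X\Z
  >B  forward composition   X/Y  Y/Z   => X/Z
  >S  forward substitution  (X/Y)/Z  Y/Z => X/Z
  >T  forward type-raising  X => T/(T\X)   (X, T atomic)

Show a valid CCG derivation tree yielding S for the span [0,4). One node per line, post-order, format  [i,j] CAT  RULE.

[0,4] S   <
  [0,3] S\PP   >
    [0,2] (S\PP)/S   <
      [0,1] "chased" : NP
      [1,2] "read" : ((S\PP)/S)\NP
    [2,3] "found" : S
  [3,4] "every" : S\(S\PP)

[0,1] NP  lex  "chased"
[1,2] ((S\PP)/S)\NP  lex  "read"
[0,2] (S\PP)/S  <  k=1
[2,3] S  lex  "found"
[0,3] S\PP  >  k=2
[3,4] S\(S\PP)  lex  "every"
[0,4] S  <  k=3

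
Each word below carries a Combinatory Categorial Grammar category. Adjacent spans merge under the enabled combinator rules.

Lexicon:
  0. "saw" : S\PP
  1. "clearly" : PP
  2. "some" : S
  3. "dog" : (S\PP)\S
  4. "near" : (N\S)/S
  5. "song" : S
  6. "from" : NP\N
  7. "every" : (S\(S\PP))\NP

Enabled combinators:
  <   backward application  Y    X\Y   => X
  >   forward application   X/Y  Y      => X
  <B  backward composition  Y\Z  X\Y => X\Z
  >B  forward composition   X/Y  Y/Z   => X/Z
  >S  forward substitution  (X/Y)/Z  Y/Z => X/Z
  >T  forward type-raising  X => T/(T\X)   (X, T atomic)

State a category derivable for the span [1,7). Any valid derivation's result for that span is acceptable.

[0,8] S   <
  [0,1] "saw" : S\PP
  [1,8] S\(S\PP)   <
    [1,7] NP   >
      [1,2] NP/(NP\PP)   >T
        [1,2] "clearly" : PP
      [2,7] NP\PP   <B
        [2,4] S\PP   <
          [2,3] "some" : S
          [3,4] "dog" : (S\PP)\S
        [4,7] NP\S   <B
          [4,6] N\S   >
            [4,5] "near" : (N\S)/S
            [5,6] "song" : S
          [6,7] "from" : NP\N
    [7,8] "every" : (S\(S\PP))\NP

NP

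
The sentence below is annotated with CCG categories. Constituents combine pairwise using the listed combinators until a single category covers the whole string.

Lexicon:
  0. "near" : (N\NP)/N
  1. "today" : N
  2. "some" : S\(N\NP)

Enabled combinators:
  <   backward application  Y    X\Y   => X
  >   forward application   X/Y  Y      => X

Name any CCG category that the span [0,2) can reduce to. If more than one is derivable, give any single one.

[0,3] S   <
  [0,2] N\NP   >
    [0,1] "near" : (N\NP)/N
    [1,2] "today" : N
  [2,3] "some" : S\(N\NP)

N\NP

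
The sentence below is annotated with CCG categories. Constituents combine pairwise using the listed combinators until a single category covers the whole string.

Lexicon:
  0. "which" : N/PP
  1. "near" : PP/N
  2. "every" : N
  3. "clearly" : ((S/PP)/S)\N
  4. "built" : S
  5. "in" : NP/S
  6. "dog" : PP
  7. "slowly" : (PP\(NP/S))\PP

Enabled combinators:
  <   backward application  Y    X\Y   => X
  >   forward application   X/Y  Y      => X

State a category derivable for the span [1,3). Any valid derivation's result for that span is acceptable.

PP

[0,8] S   >
  [0,5] S/PP   >
    [0,4] (S/PP)/S   <
      [0,3] N   >
        [0,1] "which" : N/PP
        [1,3] PP   >
          [1,2] "near" : PP/N
          [2,3] "every" : N
      [3,4] "clearly" : ((S/PP)/S)\N
    [4,5] "built" : S
  [5,8] PP   <
    [5,6] "in" : NP/S
    [6,8] PP\(NP/S)   <
      [6,7] "dog" : PP
      [7,8] "slowly" : (PP\(NP/S))\PP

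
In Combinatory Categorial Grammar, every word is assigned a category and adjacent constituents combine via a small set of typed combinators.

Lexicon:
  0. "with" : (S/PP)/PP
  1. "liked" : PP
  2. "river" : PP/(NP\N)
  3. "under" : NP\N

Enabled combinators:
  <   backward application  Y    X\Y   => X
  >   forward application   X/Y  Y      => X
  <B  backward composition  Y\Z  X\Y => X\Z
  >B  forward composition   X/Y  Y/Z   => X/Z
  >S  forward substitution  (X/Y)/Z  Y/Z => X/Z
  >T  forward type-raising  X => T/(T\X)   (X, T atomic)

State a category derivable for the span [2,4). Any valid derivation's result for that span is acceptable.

[0,4] S   >
  [0,2] S/PP   >
    [0,1] "with" : (S/PP)/PP
    [1,2] "liked" : PP
  [2,4] PP   >
    [2,3] "river" : PP/(NP\N)
    [3,4] "under" : NP\N

PP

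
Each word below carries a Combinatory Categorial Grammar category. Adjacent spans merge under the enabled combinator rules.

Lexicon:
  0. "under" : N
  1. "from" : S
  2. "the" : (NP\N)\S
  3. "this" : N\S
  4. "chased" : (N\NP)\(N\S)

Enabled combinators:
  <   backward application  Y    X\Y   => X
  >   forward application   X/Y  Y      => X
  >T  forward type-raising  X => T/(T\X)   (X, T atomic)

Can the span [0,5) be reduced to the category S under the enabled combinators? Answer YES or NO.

N S (NP\N)\S N\S (N\NP)\(N\S)
CKY chart[0,5] = {N, N/(N\N), NP/(NP\N), PP/(PP\N), S/(S\N)}; S ∉ chart

NO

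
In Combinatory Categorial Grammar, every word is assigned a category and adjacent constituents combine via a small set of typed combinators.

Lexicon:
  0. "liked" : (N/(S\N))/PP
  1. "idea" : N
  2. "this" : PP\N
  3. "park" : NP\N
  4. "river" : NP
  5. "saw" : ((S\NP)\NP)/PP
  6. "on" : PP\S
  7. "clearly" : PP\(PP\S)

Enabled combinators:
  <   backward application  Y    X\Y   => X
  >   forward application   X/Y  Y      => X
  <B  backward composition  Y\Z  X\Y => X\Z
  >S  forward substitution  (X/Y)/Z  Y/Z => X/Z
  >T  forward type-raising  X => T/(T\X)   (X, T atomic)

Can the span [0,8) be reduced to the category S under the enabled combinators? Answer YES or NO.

NO

(N/(S\N))/PP N PP\N NP\N NP ((S\NP)\NP)/PP PP\S PP\(PP\S)
CKY chart[0,8] = {N, N/(N\N), NP/(NP\N), PP/(PP\N), S/(S\N)}; S ∉ chart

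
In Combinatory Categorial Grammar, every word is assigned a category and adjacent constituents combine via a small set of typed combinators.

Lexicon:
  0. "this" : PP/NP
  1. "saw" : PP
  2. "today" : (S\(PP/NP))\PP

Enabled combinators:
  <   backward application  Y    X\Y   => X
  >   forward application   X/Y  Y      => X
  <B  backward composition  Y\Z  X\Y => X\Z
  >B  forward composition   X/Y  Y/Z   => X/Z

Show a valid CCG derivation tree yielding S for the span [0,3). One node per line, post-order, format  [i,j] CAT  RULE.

[0,3] S   <
  [0,1] "this" : PP/NP
  [1,3] S\(PP/NP)   <
    [1,2] "saw" : PP
    [2,3] "today" : (S\(PP/NP))\PP

[0,1] PP/NP  lex  "this"
[1,2] PP  lex  "saw"
[2,3] (S\(PP/NP))\PP  lex  "today"
[1,3] S\(PP/NP)  <  k=2
[0,3] S  <  k=1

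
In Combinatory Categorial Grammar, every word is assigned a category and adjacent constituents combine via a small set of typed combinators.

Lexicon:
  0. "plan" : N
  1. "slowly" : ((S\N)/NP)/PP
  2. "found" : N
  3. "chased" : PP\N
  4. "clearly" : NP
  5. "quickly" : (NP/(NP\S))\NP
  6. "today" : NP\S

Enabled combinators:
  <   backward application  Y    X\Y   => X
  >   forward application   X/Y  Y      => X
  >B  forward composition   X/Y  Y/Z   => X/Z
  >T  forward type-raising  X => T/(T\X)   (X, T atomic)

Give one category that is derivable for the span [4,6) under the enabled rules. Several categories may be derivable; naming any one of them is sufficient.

NP/(NP\S)

[0,7] S   <
  [0,1] "plan" : N
  [1,7] S\N   >
    [1,4] (S\N)/NP   >
      [1,2] "slowly" : ((S\N)/NP)/PP
      [2,4] PP   <
        [2,3] "found" : N
        [3,4] "chased" : PP\N
    [4,7] NP   >
      [4,6] NP/(NP\S)   <
        [4,5] "clearly" : NP
        [5,6] "quickly" : (NP/(NP\S))\NP
      [6,7] "today" : NP\S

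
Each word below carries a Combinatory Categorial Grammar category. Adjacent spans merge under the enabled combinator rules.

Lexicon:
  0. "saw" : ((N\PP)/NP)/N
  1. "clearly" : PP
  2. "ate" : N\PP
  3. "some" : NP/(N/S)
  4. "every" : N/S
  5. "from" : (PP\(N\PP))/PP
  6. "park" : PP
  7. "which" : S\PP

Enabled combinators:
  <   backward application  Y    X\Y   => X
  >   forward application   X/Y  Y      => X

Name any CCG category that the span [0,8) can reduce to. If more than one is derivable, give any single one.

S

[0,8] S   <
  [0,7] PP   <
    [0,5] N\PP   >
      [0,3] (N\PP)/NP   >
        [0,1] "saw" : ((N\PP)/NP)/N
        [1,3] N   <
          [1,2] "clearly" : PP
          [2,3] "ate" : N\PP
      [3,5] NP   >
        [3,4] "some" : NP/(N/S)
        [4,5] "every" : N/S
    [5,7] PP\(N\PP)   >
      [5,6] "from" : (PP\(N\PP))/PP
      [6,7] "park" : PP
  [7,8] "which" : S\PP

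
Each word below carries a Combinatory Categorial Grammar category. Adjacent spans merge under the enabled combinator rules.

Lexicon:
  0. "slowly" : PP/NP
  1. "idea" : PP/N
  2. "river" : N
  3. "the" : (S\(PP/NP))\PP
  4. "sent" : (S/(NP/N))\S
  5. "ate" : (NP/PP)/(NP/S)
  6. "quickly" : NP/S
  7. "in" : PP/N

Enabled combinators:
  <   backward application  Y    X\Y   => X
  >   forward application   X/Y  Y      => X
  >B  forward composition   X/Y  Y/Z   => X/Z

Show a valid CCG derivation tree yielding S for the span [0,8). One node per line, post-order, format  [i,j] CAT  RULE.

[0,1] PP/NP  lex  "slowly"
[1,2] PP/N  lex  "idea"
[2,3] N  lex  "river"
[1,3] PP  >  k=2
[3,4] (S\(PP/NP))\PP  lex  "the"
[1,4] S\(PP/NP)  <  k=3
[0,4] S  <  k=1
[4,5] (S/(NP/N))\S  lex  "sent"
[0,5] S/(NP/N)  <  k=4
[5,6] (NP/PP)/(NP/S)  lex  "ate"
[6,7] NP/S  lex  "quickly"
[5,7] NP/PP  >  k=6
[7,8] PP/N  lex  "in"
[5,8] NP/N  >B  k=7
[0,8] S  >  k=5

[0,8] S   >
  [0,5] S/(NP/N)   <
    [0,4] S   <
      [0,1] "slowly" : PP/NP
      [1,4] S\(PP/NP)   <
        [1,3] PP   >
          [1,2] "idea" : PP/N
          [2,3] "river" : N
        [3,4] "the" : (S\(PP/NP))\PP
    [4,5] "sent" : (S/(NP/N))\S
  [5,8] NP/N   >B
    [5,7] NP/PP   >
      [5,6] "ate" : (NP/PP)/(NP/S)
      [6,7] "quickly" : NP/S
    [7,8] "in" : PP/N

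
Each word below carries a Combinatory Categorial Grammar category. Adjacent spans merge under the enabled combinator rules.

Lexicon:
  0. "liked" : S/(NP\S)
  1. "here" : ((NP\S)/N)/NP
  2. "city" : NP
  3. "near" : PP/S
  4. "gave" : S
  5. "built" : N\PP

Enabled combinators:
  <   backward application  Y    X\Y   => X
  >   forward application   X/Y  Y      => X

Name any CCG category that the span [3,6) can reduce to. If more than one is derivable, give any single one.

[0,6] S   >
  [0,1] "liked" : S/(NP\S)
  [1,6] NP\S   >
    [1,3] (NP\S)/N   >
      [1,2] "here" : ((NP\S)/N)/NP
      [2,3] "city" : NP
    [3,6] N   <
      [3,5] PP   >
        [3,4] "near" : PP/S
        [4,5] "gave" : S
      [5,6] "built" : N\PP

N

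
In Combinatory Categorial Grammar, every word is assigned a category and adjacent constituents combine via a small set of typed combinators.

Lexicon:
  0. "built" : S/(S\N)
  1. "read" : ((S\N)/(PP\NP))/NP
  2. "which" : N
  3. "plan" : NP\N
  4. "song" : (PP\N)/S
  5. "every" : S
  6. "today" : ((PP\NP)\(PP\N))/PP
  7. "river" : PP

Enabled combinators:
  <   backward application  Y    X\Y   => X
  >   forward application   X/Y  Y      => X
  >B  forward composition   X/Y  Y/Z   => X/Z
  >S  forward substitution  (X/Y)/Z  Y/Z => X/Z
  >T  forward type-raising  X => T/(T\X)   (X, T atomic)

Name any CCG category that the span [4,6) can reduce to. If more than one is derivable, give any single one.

[0,8] S   >
  [0,1] "built" : S/(S\N)
  [1,8] S\N   >
    [1,4] (S\N)/(PP\NP)   >
      [1,2] "read" : ((S\N)/(PP\NP))/NP
      [2,4] NP   <
        [2,3] "which" : N
        [3,4] "plan" : NP\N
    [4,8] PP\NP   <
      [4,6] PP\N   >
        [4,5] "song" : (PP\N)/S
        [5,6] "every" : S
      [6,8] (PP\NP)\(PP\N)   >
        [6,7] "today" : ((PP\NP)\(PP\N))/PP
        [7,8] "river" : PP

PP\N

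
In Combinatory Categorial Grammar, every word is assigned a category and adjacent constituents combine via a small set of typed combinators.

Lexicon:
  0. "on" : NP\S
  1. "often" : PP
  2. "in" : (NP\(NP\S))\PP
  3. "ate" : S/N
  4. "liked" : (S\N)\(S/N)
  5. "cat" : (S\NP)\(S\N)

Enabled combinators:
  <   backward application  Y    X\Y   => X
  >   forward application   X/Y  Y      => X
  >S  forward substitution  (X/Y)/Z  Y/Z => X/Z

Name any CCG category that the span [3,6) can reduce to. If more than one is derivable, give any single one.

S\NP

[0,6] S   <
  [0,3] NP   <
    [0,1] "on" : NP\S
    [1,3] NP\(NP\S)   <
      [1,2] "often" : PP
      [2,3] "in" : (NP\(NP\S))\PP
  [3,6] S\NP   <
    [3,5] S\N   <
      [3,4] "ate" : S/N
      [4,5] "liked" : (S\N)\(S/N)
    [5,6] "cat" : (S\NP)\(S\N)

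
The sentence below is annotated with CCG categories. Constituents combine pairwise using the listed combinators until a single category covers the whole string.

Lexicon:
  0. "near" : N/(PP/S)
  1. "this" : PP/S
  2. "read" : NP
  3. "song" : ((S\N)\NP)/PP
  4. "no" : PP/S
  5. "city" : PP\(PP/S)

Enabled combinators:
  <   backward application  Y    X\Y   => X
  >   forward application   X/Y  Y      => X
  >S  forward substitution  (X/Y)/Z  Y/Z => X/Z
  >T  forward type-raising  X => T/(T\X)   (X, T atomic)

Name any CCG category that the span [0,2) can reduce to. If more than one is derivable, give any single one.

N

[0,6] S   <
  [0,2] N   >
    [0,1] "near" : N/(PP/S)
    [1,2] "this" : PP/S
  [2,6] S\N   <
    [2,3] "read" : NP
    [3,6] (S\N)\NP   >
      [3,4] "song" : ((S\N)\NP)/PP
      [4,6] PP   <
        [4,5] "no" : PP/S
        [5,6] "city" : PP\(PP/S)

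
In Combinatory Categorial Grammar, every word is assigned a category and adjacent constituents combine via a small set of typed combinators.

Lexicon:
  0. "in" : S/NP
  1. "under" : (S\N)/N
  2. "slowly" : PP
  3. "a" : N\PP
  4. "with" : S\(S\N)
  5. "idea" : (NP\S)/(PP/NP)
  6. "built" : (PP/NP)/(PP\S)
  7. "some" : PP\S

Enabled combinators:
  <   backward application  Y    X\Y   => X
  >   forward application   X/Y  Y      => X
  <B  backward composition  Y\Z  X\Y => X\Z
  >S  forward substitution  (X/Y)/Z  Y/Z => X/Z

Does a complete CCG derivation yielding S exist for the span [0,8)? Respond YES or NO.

YES

[0,8] S   >
  [0,1] "in" : S/NP
  [1,8] NP   <
    [1,5] S   <
      [1,4] S\N   >
        [1,2] "under" : (S\N)/N
        [2,4] N   <
          [2,3] "slowly" : PP
          [3,4] "a" : N\PP
      [4,5] "with" : S\(S\N)
    [5,8] NP\S   >
      [5,6] "idea" : (NP\S)/(PP/NP)
      [6,8] PP/NP   >
        [6,7] "built" : (PP/NP)/(PP\S)
        [7,8] "some" : PP\S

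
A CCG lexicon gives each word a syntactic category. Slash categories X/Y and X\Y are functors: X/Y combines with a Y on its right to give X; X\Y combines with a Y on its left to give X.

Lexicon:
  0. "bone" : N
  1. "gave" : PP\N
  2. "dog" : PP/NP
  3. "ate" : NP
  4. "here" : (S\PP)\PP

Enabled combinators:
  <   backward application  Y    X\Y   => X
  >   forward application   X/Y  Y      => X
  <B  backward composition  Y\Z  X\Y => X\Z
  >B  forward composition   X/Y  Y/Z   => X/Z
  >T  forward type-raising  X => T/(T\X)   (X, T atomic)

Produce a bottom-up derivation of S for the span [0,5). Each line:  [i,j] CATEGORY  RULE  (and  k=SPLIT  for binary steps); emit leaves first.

[0,1] N  lex  "bone"
[1,2] PP\N  lex  "gave"
[0,2] PP  <  k=1
[2,3] PP/NP  lex  "dog"
[3,4] NP  lex  "ate"
[2,4] PP  >  k=3
[4,5] (S\PP)\PP  lex  "here"
[2,5] S\PP  <  k=4
[0,5] S  <  k=2

[0,5] S   <
  [0,2] PP   <
    [0,1] "bone" : N
    [1,2] "gave" : PP\N
  [2,5] S\PP   <
    [2,4] PP   >
      [2,3] "dog" : PP/NP
      [3,4] "ate" : NP
    [4,5] "here" : (S\PP)\PP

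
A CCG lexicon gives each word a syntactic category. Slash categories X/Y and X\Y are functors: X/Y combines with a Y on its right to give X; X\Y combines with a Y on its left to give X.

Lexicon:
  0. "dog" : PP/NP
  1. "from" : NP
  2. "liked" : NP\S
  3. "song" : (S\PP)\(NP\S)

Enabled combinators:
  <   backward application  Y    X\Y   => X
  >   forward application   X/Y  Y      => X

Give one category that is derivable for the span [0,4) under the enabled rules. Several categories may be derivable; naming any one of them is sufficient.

S

[0,4] S   <
  [0,2] PP   >
    [0,1] "dog" : PP/NP
    [1,2] "from" : NP
  [2,4] S\PP   <
    [2,3] "liked" : NP\S
    [3,4] "song" : (S\PP)\(NP\S)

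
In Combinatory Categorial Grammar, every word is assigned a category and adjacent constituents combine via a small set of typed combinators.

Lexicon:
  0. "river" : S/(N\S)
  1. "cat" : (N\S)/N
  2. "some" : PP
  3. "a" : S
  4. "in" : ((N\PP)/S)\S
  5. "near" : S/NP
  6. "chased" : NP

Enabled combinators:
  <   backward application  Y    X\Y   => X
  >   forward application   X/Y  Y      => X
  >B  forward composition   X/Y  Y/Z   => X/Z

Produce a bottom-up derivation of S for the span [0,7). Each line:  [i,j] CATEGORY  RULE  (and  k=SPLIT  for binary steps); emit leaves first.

[0,7] S   >
  [0,2] S/N   >B
    [0,1] "river" : S/(N\S)
    [1,2] "cat" : (N\S)/N
  [2,7] N   <
    [2,3] "some" : PP
    [3,7] N\PP   >
      [3,5] (N\PP)/S   <
        [3,4] "a" : S
        [4,5] "in" : ((N\PP)/S)\S
      [5,7] S   >
        [5,6] "near" : S/NP
        [6,7] "chased" : NP

[0,1] S/(N\S)  lex  "river"
[1,2] (N\S)/N  lex  "cat"
[0,2] S/N  >B  k=1
[2,3] PP  lex  "some"
[3,4] S  lex  "a"
[4,5] ((N\PP)/S)\S  lex  "in"
[3,5] (N\PP)/S  <  k=4
[5,6] S/NP  lex  "near"
[6,7] NP  lex  "chased"
[5,7] S  >  k=6
[3,7] N\PP  >  k=5
[2,7] N  <  k=3
[0,7] S  >  k=2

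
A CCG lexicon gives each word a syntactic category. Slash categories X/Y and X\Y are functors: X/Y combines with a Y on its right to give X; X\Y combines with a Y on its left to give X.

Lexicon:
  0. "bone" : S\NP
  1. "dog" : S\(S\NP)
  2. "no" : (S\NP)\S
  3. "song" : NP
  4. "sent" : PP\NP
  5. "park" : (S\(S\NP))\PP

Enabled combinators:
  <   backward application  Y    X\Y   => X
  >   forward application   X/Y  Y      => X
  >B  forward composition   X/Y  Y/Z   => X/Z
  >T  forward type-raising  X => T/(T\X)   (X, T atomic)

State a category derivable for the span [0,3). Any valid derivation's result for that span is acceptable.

[0,6] S   <
  [0,3] S\NP   <
    [0,2] S   <
      [0,1] "bone" : S\NP
      [1,2] "dog" : S\(S\NP)
    [2,3] "no" : (S\NP)\S
  [3,6] S\(S\NP)   <
    [3,5] PP   <
      [3,4] "song" : NP
      [4,5] "sent" : PP\NP
    [5,6] "park" : (S\(S\NP))\PP

S\NP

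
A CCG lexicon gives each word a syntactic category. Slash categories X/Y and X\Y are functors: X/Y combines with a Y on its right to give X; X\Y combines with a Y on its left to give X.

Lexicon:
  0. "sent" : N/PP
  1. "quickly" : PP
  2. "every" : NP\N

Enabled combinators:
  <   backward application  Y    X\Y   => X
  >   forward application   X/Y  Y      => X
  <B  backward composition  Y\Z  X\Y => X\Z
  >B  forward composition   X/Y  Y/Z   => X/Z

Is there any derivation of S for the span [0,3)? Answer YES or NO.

NO

N/PP PP NP\N
CKY chart[0,3] = {NP}; S ∉ chart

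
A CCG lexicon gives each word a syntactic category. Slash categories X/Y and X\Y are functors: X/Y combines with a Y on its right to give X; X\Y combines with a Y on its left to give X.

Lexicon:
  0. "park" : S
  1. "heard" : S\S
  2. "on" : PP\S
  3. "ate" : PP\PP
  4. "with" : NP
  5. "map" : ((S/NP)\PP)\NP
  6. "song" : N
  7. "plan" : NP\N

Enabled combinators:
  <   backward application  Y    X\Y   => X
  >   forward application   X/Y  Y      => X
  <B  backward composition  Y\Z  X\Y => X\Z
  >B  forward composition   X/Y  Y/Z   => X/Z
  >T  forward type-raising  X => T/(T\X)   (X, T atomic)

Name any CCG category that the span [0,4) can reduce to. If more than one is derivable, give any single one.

PP

[0,8] S   >
  [0,6] S/NP   <
    [0,4] PP   <
      [0,1] "park" : S
      [1,4] PP\S   <B
        [1,3] PP\S   <B
          [1,2] "heard" : S\S
          [2,3] "on" : PP\S
        [3,4] "ate" : PP\PP
    [4,6] (S/NP)\PP   <
      [4,5] "with" : NP
      [5,6] "map" : ((S/NP)\PP)\NP
  [6,8] NP   <
    [6,7] "song" : N
    [7,8] "plan" : NP\N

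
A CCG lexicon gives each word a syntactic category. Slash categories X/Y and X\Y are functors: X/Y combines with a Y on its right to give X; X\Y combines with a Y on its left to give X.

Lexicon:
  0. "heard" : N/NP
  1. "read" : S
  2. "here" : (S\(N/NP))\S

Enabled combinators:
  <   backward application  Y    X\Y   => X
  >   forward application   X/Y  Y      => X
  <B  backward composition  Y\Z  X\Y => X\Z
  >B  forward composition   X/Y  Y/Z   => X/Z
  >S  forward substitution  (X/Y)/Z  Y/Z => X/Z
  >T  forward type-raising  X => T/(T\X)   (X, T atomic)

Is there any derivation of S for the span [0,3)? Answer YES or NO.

[0,3] S   <
  [0,1] "heard" : N/NP
  [1,3] S\(N/NP)   <
    [1,2] "read" : S
    [2,3] "here" : (S\(N/NP))\S

YES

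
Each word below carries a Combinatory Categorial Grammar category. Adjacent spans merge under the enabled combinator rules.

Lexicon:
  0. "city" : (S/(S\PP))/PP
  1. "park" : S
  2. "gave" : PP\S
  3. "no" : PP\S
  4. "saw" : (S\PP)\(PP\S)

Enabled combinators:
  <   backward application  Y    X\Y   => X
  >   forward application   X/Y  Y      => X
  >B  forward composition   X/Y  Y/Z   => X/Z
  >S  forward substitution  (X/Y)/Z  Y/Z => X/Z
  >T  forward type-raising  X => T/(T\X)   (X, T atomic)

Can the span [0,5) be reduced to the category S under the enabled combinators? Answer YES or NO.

[0,5] S   >
  [0,3] S/(S\PP)   >
    [0,1] "city" : (S/(S\PP))/PP
    [1,3] PP   <
      [1,2] "park" : S
      [2,3] "gave" : PP\S
  [3,5] S\PP   <
    [3,4] "no" : PP\S
    [4,5] "saw" : (S\PP)\(PP\S)

YES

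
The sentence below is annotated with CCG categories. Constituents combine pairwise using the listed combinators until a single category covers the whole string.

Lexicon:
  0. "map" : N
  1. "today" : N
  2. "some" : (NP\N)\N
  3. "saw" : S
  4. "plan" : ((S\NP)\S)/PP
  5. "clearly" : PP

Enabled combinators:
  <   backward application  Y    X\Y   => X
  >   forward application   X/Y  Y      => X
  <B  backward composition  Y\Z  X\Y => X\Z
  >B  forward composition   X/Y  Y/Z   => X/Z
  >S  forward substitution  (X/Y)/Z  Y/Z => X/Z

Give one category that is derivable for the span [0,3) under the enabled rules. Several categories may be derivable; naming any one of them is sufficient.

[0,6] S   <
  [0,3] NP   <
    [0,1] "map" : N
    [1,3] NP\N   <
      [1,2] "today" : N
      [2,3] "some" : (NP\N)\N
  [3,6] S\NP   <
    [3,4] "saw" : S
    [4,6] (S\NP)\S   >
      [4,5] "plan" : ((S\NP)\S)/PP
      [5,6] "clearly" : PP

NP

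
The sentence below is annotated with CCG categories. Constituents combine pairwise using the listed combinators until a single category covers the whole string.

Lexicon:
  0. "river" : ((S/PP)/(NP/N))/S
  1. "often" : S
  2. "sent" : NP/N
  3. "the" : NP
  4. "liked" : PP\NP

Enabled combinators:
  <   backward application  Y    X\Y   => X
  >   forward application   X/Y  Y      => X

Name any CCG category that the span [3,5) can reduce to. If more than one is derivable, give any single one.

PP

[0,5] S   >
  [0,3] S/PP   >
    [0,2] (S/PP)/(NP/N)   >
      [0,1] "river" : ((S/PP)/(NP/N))/S
      [1,2] "often" : S
    [2,3] "sent" : NP/N
  [3,5] PP   <
    [3,4] "the" : NP
    [4,5] "liked" : PP\NP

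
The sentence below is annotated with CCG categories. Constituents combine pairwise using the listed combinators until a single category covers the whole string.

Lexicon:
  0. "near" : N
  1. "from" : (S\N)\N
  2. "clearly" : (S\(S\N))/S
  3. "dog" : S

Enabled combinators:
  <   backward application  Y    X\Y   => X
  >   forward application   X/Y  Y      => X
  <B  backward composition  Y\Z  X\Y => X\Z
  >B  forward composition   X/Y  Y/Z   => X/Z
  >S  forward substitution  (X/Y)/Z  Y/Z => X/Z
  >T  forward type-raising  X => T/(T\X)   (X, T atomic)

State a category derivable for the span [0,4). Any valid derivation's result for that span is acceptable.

S

[0,4] S   <
  [0,2] S\N   <
    [0,1] "near" : N
    [1,2] "from" : (S\N)\N
  [2,4] S\(S\N)   >
    [2,3] "clearly" : (S\(S\N))/S
    [3,4] "dog" : S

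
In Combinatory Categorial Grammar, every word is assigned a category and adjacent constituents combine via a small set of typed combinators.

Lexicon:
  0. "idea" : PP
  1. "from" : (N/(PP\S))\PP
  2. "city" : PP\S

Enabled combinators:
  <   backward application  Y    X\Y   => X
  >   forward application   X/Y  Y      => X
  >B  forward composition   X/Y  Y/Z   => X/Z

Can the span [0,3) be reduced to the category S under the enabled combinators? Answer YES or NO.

PP (N/(PP\S))\PP PP\S
CKY chart[0,3] = {N}; S ∉ chart

NO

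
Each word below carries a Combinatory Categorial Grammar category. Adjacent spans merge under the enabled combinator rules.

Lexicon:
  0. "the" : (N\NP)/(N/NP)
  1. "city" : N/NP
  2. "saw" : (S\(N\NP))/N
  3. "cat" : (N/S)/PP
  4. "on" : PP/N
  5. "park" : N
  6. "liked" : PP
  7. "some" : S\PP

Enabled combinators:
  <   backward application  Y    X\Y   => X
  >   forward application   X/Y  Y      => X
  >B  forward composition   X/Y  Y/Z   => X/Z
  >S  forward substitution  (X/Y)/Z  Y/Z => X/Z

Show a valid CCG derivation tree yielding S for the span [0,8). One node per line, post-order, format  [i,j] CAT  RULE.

[0,1] (N\NP)/(N/NP)  lex  "the"
[1,2] N/NP  lex  "city"
[0,2] N\NP  >  k=1
[2,3] (S\(N\NP))/N  lex  "saw"
[3,4] (N/S)/PP  lex  "cat"
[4,5] PP/N  lex  "on"
[5,6] N  lex  "park"
[4,6] PP  >  k=5
[3,6] N/S  >  k=4
[6,7] PP  lex  "liked"
[7,8] S\PP  lex  "some"
[6,8] S  <  k=7
[3,8] N  >  k=6
[2,8] S\(N\NP)  >  k=3
[0,8] S  <  k=2

[0,8] S   <
  [0,2] N\NP   >
    [0,1] "the" : (N\NP)/(N/NP)
    [1,2] "city" : N/NP
  [2,8] S\(N\NP)   >
    [2,3] "saw" : (S\(N\NP))/N
    [3,8] N   >
      [3,6] N/S   >
        [3,4] "cat" : (N/S)/PP
        [4,6] PP   >
          [4,5] "on" : PP/N
          [5,6] "park" : N
      [6,8] S   <
        [6,7] "liked" : PP
        [7,8] "some" : S\PP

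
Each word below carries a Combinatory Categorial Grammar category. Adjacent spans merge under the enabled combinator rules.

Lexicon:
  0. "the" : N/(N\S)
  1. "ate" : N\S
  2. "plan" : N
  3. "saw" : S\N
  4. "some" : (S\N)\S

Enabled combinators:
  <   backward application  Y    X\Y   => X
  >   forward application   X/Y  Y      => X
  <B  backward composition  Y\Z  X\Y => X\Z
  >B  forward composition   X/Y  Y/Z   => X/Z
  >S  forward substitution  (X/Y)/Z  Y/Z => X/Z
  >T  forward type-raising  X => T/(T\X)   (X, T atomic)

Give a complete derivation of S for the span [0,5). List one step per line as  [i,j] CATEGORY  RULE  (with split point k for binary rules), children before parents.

[0,1] N/(N\S)  lex  "the"
[1,2] N\S  lex  "ate"
[0,2] N  >  k=1
[2,3] N  lex  "plan"
[3,4] S\N  lex  "saw"
[2,4] S  <  k=3
[4,5] (S\N)\S  lex  "some"
[2,5] S\N  <  k=4
[0,5] S  <  k=2

[0,5] S   <
  [0,2] N   >
    [0,1] "the" : N/(N\S)
    [1,2] "ate" : N\S
  [2,5] S\N   <
    [2,4] S   <
      [2,3] "plan" : N
      [3,4] "saw" : S\N
    [4,5] "some" : (S\N)\S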